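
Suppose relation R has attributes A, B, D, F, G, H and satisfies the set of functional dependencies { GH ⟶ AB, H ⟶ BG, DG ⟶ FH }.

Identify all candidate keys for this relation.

Attribute D never appears on the right-hand side of any dependency, so D must belong to every candidate key.
{D}⁺ = {D}, which is not all of the schema, so we must add further attributes.
{D, G}⁺: DG→FH adds F, H; GH→AB adds A, B → {A, B, D, F, G, H}.
{D, H}⁺: H→BG adds B, G; DG→FH adds F; GH→AB adds A → {A, B, D, F, G, H}.
Any other superkey contains one of these as a subset, so there are no further candidate keys.

{D, G}, {D, H}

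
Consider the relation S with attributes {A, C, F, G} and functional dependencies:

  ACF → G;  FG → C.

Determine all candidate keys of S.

{A, C, F}⁺: ACF→G adds G → {A, C, F, G}. Minimal: {C, F}⁺ = {C, F}; {A, F}⁺ = {A, F}; {A, C}⁺ = {A, C} — none reach the full schema.
{A, F, G}⁺: FG→C adds C → {A, C, F, G}. Minimal: {F, G}⁺ = {C, F, G}; {A, G}⁺ = {A, G}; {A, F}⁺ = {A, F} — none reach the full schema.

(A, C, F), (A, F, G)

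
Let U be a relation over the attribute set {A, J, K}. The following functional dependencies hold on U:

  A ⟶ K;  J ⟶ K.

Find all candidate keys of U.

{A, J}⁺: A→K adds K → {A, J, K}. Minimal: {J}⁺ = {J, K}; {A}⁺ = {A, K} — none reach the full schema.

AJ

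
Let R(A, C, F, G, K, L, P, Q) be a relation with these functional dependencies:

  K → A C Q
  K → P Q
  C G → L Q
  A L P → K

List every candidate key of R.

Attributes F, G never appear on any right-hand side, so every candidate key must contain {F, G}.
{F, G}⁺ = {F, G}, which is not all of the schema, so we must add further attributes.
{F, G, K}⁺: K→ACQ adds A, C, Q; K→PQ adds P; CG→LQ adds L → {A, C, F, G, K, L, P, Q}. Minimal: {G, K}⁺ = {A, C, G, K, L, P, Q}; {F, K}⁺ = {A, C, F, K, P, Q}; {F, G}⁺ = {F, G} — none reach the full schema.
{A, C, F, G, P}⁺: CG→LQ adds L, Q; ALP→K adds K → {A, C, F, G, K, L, P, Q}. Minimal: {C, F, G, P}⁺ = {C, F, G, L, P, Q}; {A, F, G, P}⁺ = {A, F, G, P}; {A, C, G, P}⁺ = {A, C, G, K, L, P, Q}; … — none reach the full schema.
{A, F, G, L, P}⁺: ALP→K adds K; K→ACQ adds C, Q → {A, C, F, G, K, L, P, Q}. Minimal: {F, G, L, P}⁺ = {F, G, L, P}; {A, G, L, P}⁺ = {A, C, G, K, L, P, Q}; {A, F, L, P}⁺ = {A, C, F, K, L, P, Q}; … — none reach the full schema.

(F, G, K), (A, C, F, G, P), (A, F, G, L, P)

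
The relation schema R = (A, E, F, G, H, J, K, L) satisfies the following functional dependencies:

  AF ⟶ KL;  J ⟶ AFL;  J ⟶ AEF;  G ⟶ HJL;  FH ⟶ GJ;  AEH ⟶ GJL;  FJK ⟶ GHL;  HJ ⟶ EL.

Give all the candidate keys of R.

(G); (J); (F, H); (A, E, H)

{G}⁺: G→HJL adds H, J, L; HJ→EL adds E; J→AFL adds A, F; AF→KL adds K → {A, E, F, G, H, J, K, L}.
{J}⁺: J→AFL adds A, F, L; J→AEF adds E; AF→KL adds K; FJK→GHL adds G, H → {A, E, F, G, H, J, K, L}.
{F, H}⁺: FH→GJ adds G, J; HJ→EL adds E, L; J→AFL adds A; AF→KL adds K → {A, E, F, G, H, J, K, L}. Minimal: {H}⁺ = {H}; {F}⁺ = {F} — none reach the full schema.
{A, E, H}⁺: AEH→GJL adds G, J, L; J→AFL adds F; AF→KL adds K → {A, E, F, G, H, J, K, L}. Minimal: {E, H}⁺ = {E, H}; {A, H}⁺ = {A, H}; {A, E}⁺ = {A, E} — none reach the full schema.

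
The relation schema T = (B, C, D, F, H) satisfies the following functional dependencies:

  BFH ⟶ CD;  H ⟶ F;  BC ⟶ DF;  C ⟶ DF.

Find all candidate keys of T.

{B, H}

Attributes B, H never appear on any right-hand side, so every candidate key must contain {B, H}.
{B, H}⁺ = {B, C, D, F, H}, which is all of the schema, so {B, H} is the only candidate key.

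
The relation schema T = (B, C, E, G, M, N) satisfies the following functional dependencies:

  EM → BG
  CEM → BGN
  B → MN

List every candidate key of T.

Attributes C, E never appear on any right-hand side, so every candidate key must contain {C, E}.
{C, E}⁺ = {C, E}, which is not all of the schema, so we must add further attributes.
{B, C, E}⁺: B→MN adds M, N; EM→BG adds G → {B, C, E, G, M, N}. Minimal: {C, E}⁺ = {C, E}; {B, E}⁺ = {B, E, G, M, N}; {B, C}⁺ = {B, C, M, N} — none reach the full schema.
{C, E, M}⁺: EM→BG adds B, G; CEM→BGN adds N → {B, C, E, G, M, N}. Minimal: {E, M}⁺ = {B, E, G, M, N}; {C, M}⁺ = {C, M}; {C, E}⁺ = {C, E} — none reach the full schema.

{B, C, E}, {C, E, M}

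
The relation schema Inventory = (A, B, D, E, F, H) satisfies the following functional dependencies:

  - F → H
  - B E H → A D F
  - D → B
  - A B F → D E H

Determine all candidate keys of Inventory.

{A, B, F}⁺: F→H adds H; ABF→DEH adds D, E → {A, B, D, E, F, H}.
{A, D, F}⁺: F→H adds H; D→B adds B; ABF→DEH adds E → {A, B, D, E, F, H}.
{B, E, F}⁺: F→H adds H; BEH→ADF adds A, D → {A, B, D, E, F, H}.
{B, E, H}⁺: BEH→ADF adds A, D, F → {A, B, D, E, F, H}.
{D, E, F}⁺: F→H adds H; D→B adds B; BEH→ADF adds A → {A, B, D, E, F, H}.
{D, E, H}⁺: D→B adds B; BEH→ADF adds A, F → {A, B, D, E, F, H}.
Any other superkey contains one of these as a subset, so there are no further candidate keys.

{A, B, F}, {A, D, F}, {B, E, F}, {B, E, H}, {D, E, F}, {D, E, H}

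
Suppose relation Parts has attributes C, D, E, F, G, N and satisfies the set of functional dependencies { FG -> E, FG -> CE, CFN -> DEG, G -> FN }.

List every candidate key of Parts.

(G); (C, F, N)

{G}⁺: G→FN adds F, N; FG→E adds E; FG→CE adds C; CFN→DEG adds D → {C, D, E, F, G, N}.
{C, F, N}⁺: CFN→DEG adds D, E, G → {C, D, E, F, G, N}.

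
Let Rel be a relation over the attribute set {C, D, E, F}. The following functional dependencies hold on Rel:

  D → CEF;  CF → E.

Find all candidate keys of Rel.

{D}

Attribute D never appears on the right-hand side of any dependency, so D must belong to every candidate key.
{D}⁺ = {C, D, E, F}, which is all of the schema, so {D} is the only candidate key.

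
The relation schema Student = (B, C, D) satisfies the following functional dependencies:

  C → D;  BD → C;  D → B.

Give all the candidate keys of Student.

{C}, {D}

{C}⁺: C→D adds D; D→B adds B → {B, C, D}.
{D}⁺: D→B adds B; BD→C adds C → {B, C, D}.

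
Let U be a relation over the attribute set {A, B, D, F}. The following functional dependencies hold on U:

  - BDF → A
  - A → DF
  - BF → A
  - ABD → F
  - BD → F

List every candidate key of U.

(A, B); (B, D); (B, F)

{A, B}⁺: A→DF adds D, F → {A, B, D, F}. Minimal: {B}⁺ = {B}; {A}⁺ = {A, D, F} — none reach the full schema.
{B, D}⁺: BD→F adds F; BDF→A adds A → {A, B, D, F}. Minimal: {D}⁺ = {D}; {B}⁺ = {B} — none reach the full schema.
{B, F}⁺: BF→A adds A; A→DF adds D → {A, B, D, F}. Minimal: {F}⁺ = {F}; {B}⁺ = {B} — none reach the full schema.
Any other superkey contains one of these as a subset, so there are no further candidate keys.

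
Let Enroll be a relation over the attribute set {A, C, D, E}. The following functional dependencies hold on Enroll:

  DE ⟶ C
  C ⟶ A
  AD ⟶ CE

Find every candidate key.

{A, D}⁺: AD→CE adds C, E → {A, C, D, E}. Minimal: {D}⁺ = {D}; {A}⁺ = {A} — none reach the full schema.
{C, D}⁺: C→A adds A; AD→CE adds E → {A, C, D, E}. Minimal: {D}⁺ = {D}; {C}⁺ = {A, C} — none reach the full schema.
{D, E}⁺: DE→C adds C; C→A adds A → {A, C, D, E}. Minimal: {E}⁺ = {E}; {D}⁺ = {D} — none reach the full schema.

(A, D), (C, D), (D, E)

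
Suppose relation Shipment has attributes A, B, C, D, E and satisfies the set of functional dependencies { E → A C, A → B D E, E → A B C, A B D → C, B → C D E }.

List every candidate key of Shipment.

{A}⁺: A→BDE adds B, D, E; E→ABC adds C → {A, B, C, D, E}.
{B}⁺: B→CDE adds C, D, E; E→AC adds A → {A, B, C, D, E}.
{E}⁺: E→AC adds A, C; A→BDE adds B, D → {A, B, C, D, E}.

{A}, {B}, {E}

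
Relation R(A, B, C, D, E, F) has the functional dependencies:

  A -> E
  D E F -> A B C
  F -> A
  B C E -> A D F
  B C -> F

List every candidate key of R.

{B, C}; {D, F}

{B, C}⁺: BC→F adds F; F→A adds A; A→E adds E; BCE→ADF adds D → {A, B, C, D, E, F}. Minimal: {C}⁺ = {C}; {B}⁺ = {B} — none reach the full schema.
{D, F}⁺: F→A adds A; A→E adds E; DEF→ABC adds B, C → {A, B, C, D, E, F}. Minimal: {F}⁺ = {A, E, F}; {D}⁺ = {D} — none reach the full schema.
Any other superkey contains one of these as a subset, so there are no further candidate keys.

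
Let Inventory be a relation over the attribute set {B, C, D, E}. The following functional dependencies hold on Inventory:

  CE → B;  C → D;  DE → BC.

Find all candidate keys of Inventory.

{C, E}⁺: CE→B adds B; C→D adds D → {B, C, D, E}. Minimal: {E}⁺ = {E}; {C}⁺ = {C, D} — none reach the full schema.
{D, E}⁺: DE→BC adds B, C → {B, C, D, E}. Minimal: {E}⁺ = {E}; {D}⁺ = {D} — none reach the full schema.

{C, E}, {D, E}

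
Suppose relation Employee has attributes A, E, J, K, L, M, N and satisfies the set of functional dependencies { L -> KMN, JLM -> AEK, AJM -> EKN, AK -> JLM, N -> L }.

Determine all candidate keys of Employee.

AK, AL, AN, JL, JN, AJM

{A, K}⁺: AK→JLM adds J, L, M; L→KMN adds N; JLM→AEK adds E → {A, E, J, K, L, M, N}. Minimal: {K}⁺ = {K}; {A}⁺ = {A} — none reach the full schema.
{A, L}⁺: L→KMN adds K, M, N; AK→JLM adds J; JLM→AEK adds E → {A, E, J, K, L, M, N}. Minimal: {L}⁺ = {K, L, M, N}; {A}⁺ = {A} — none reach the full schema.
{A, N}⁺: N→L adds L; L→KMN adds K, M; AK→JLM adds J; JLM→AEK adds E → {A, E, J, K, L, M, N}. Minimal: {N}⁺ = {K, L, M, N}; {A}⁺ = {A} — none reach the full schema.
{J, L}⁺: L→KMN adds K, M, N; JLM→AEK adds A, E → {A, E, J, K, L, M, N}. Minimal: {L}⁺ = {K, L, M, N}; {J}⁺ = {J} — none reach the full schema.
{J, N}⁺: N→L adds L; L→KMN adds K, M; JLM→AEK adds A, E → {A, E, J, K, L, M, N}. Minimal: {N}⁺ = {K, L, M, N}; {J}⁺ = {J} — none reach the full schema.
{A, J, M}⁺: AJM→EKN adds E, K, N; AK→JLM adds L → {A, E, J, K, L, M, N}. Minimal: {J, M}⁺ = {J, M}; {A, M}⁺ = {A, M}; {A, J}⁺ = {A, J} — none reach the full schema.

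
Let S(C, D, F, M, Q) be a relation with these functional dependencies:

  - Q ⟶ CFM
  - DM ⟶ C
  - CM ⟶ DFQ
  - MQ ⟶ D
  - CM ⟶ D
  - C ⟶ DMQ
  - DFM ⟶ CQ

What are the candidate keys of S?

C, Q, DM

{C}⁺: C→DMQ adds D, M, Q; Q→CFM adds F → {C, D, F, M, Q}.
{Q}⁺: Q→CFM adds C, F, M; CM→DFQ adds D → {C, D, F, M, Q}.
{D, M}⁺: DM→C adds C; CM→DFQ adds F, Q → {C, D, F, M, Q}. Minimal: {M}⁺ = {M}; {D}⁺ = {D} — none reach the full schema.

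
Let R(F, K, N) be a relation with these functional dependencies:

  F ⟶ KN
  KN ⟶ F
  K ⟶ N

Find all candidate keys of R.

{F}⁺: F→KN adds K, N → {F, K, N}.
{K}⁺: K→N adds N; KN→F adds F → {F, K, N}.

{F}, {K}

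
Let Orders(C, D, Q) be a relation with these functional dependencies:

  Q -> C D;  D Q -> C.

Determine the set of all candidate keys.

Q

Attribute Q never appears on the right-hand side of any dependency, so Q must belong to every candidate key.
{Q}⁺ = {C, D, Q}, which is all of the schema, so {Q} is the only candidate key.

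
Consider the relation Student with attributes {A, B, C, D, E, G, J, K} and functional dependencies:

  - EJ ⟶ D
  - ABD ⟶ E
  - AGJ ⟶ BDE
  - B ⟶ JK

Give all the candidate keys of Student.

Attributes A, C, G never appear on any right-hand side, so every candidate key must contain {A, C, G}.
{A, C, G}⁺ = {A, C, G}, which is not all of the schema, so we must add further attributes.
{A, B, C, G}⁺: B→JK adds J, K; AGJ→BDE adds D, E → {A, B, C, D, E, G, J, K}.
{A, C, G, J}⁺: AGJ→BDE adds B, D, E; B→JK adds K → {A, B, C, D, E, G, J, K}.

{A, B, C, G}, {A, C, G, J}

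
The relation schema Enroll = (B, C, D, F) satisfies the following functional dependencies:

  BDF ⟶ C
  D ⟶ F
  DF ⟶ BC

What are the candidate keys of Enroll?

{D}

{D}⁺: D→F adds F; DF→BC adds B, C → {B, C, D, F}.
No other minimal superkey exists.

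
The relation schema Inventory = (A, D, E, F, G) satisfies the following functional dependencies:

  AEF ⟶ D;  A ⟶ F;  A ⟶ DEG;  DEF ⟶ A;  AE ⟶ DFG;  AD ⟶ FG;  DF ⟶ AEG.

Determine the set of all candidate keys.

{A}⁺: A→F adds F; A→DEG adds D, E, G → {A, D, E, F, G}.
{D, F}⁺: DF→AEG adds A, E, G → {A, D, E, F, G}. Minimal: {F}⁺ = {F}; {D}⁺ = {D} — none reach the full schema.
Any other superkey contains one of these as a subset, so there are no further candidate keys.

{A}; {D, F}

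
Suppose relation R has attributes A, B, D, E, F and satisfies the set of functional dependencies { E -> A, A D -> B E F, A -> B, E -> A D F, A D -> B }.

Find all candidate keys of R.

(E); (A, D)

{E}⁺: E→A adds A; A→B adds B; E→ADF adds D, F → {A, B, D, E, F}.
{A, D}⁺: AD→BEF adds B, E, F → {A, B, D, E, F}.
Any other superkey contains one of these as a subset, so there are no further candidate keys.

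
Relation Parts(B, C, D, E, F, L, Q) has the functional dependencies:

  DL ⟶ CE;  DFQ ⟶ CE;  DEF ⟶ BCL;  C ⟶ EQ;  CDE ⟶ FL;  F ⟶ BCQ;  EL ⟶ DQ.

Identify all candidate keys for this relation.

{C, D}⁺: C→EQ adds E, Q; CDE→FL adds F, L; F→BCQ adds B → {B, C, D, E, F, L, Q}. Minimal: {D}⁺ = {D}; {C}⁺ = {C, E, Q} — none reach the full schema.
{C, L}⁺: C→EQ adds E, Q; EL→DQ adds D; CDE→FL adds F; F→BCQ adds B → {B, C, D, E, F, L, Q}. Minimal: {L}⁺ = {L}; {C}⁺ = {C, E, Q} — none reach the full schema.
{D, F}⁺: F→BCQ adds B, C, Q; DFQ→CE adds E; DEF→BCL adds L → {B, C, D, E, F, L, Q}. Minimal: {F}⁺ = {B, C, E, F, Q}; {D}⁺ = {D} — none reach the full schema.
{D, L}⁺: DL→CE adds C, E; C→EQ adds Q; CDE→FL adds F; F→BCQ adds B → {B, C, D, E, F, L, Q}. Minimal: {L}⁺ = {L}; {D}⁺ = {D} — none reach the full schema.
{E, L}⁺: EL→DQ adds D, Q; DL→CE adds C; CDE→FL adds F; F→BCQ adds B → {B, C, D, E, F, L, Q}. Minimal: {L}⁺ = {L}; {E}⁺ = {E} — none reach the full schema.
{F, L}⁺: F→BCQ adds B, C, Q; C→EQ adds E; EL→DQ adds D → {B, C, D, E, F, L, Q}. Minimal: {L}⁺ = {L}; {F}⁺ = {B, C, E, F, Q} — none reach the full schema.
Any other superkey contains one of these as a subset, so there are no further candidate keys.

(C, D); (C, L); (D, F); (D, L); (E, L); (F, L)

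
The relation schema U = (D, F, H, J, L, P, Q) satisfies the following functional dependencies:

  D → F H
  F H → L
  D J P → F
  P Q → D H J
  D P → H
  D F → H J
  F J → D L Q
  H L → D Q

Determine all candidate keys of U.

Attribute P never appears on the right-hand side of any dependency, so P must belong to every candidate key.
{P}⁺ = {P}, which is not all of the schema, so we must add further attributes.
{D, P}⁺: D→FH adds F, H; FH→L adds L; DF→HJ adds J; FJ→DLQ adds Q → {D, F, H, J, L, P, Q}. Minimal: {P}⁺ = {P}; {D}⁺ = {D, F, H, J, L, Q} — none reach the full schema.
{P, Q}⁺: PQ→DHJ adds D, H, J; D→FH adds F; FH→L adds L → {D, F, H, J, L, P, Q}. Minimal: {Q}⁺ = {Q}; {P}⁺ = {P} — none reach the full schema.
{F, H, P}⁺: FH→L adds L; HL→DQ adds D, Q; PQ→DHJ adds J → {D, F, H, J, L, P, Q}. Minimal: {H, P}⁺ = {H, P}; {F, P}⁺ = {F, P}; {F, H}⁺ = {D, F, H, J, L, Q} — none reach the full schema.
{F, J, P}⁺: FJ→DLQ adds D, L, Q; D→FH adds H → {D, F, H, J, L, P, Q}. Minimal: {J, P}⁺ = {J, P}; {F, P}⁺ = {F, P}; {F, J}⁺ = {D, F, H, J, L, Q} — none reach the full schema.
{H, L, P}⁺: HL→DQ adds D, Q; D→FH adds F; PQ→DHJ adds J → {D, F, H, J, L, P, Q}. Minimal: {L, P}⁺ = {L, P}; {H, P}⁺ = {H, P}; {H, L}⁺ = {D, F, H, J, L, Q} — none reach the full schema.

{D, P}, {P, Q}, {F, H, P}, {F, J, P}, {H, L, P}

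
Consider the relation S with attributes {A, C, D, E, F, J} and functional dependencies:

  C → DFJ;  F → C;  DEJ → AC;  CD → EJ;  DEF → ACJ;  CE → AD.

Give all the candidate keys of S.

(C), (F), (D, E, J)

{C}⁺: C→DFJ adds D, F, J; CD→EJ adds E; DEF→ACJ adds A → {A, C, D, E, F, J}.
{F}⁺: F→C adds C; C→DFJ adds D, J; CD→EJ adds E; DEF→ACJ adds A → {A, C, D, E, F, J}.
{D, E, J}⁺: DEJ→AC adds A, C; C→DFJ adds F → {A, C, D, E, F, J}.
Any other superkey contains one of these as a subset, so there are no further candidate keys.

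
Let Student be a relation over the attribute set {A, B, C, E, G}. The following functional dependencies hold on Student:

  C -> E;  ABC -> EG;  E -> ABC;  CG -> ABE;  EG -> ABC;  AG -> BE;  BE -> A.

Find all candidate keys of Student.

{C}⁺: C→E adds E; E→ABC adds A, B; ABC→EG adds G → {A, B, C, E, G}.
{E}⁺: E→ABC adds A, B, C; ABC→EG adds G → {A, B, C, E, G}.
{A, G}⁺: AG→BE adds B, E; E→ABC adds C → {A, B, C, E, G}. Minimal: {G}⁺ = {G}; {A}⁺ = {A} — none reach the full schema.

{C}; {E}; {A, G}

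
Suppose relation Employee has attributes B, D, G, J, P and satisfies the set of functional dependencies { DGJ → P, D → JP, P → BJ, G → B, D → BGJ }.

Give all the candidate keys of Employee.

Attribute D never appears on the right-hand side of any dependency, so D must belong to every candidate key.
{D}⁺ = {B, D, G, J, P}, which is all of the schema, so {D} is the only candidate key.

{D}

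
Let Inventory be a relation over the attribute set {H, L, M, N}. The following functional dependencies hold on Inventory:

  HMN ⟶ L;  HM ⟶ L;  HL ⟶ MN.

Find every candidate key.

Attribute H never appears on the right-hand side of any dependency, so H must belong to every candidate key.
{H}⁺ = {H}, which is not all of the schema, so we must add further attributes.
{H, L}⁺: HL→MN adds M, N → {H, L, M, N}.
{H, M}⁺: HM→L adds L; HL→MN adds N → {H, L, M, N}.
Any other superkey contains one of these as a subset, so there are no further candidate keys.

HL; HM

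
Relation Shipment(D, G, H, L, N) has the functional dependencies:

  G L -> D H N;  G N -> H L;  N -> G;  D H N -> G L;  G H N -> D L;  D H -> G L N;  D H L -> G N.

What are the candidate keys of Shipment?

(N); (D, H); (G, L)

{N}⁺: N→G adds G; GN→HL adds H, L; GHN→DL adds D → {D, G, H, L, N}.
{D, H}⁺: DH→GLN adds G, L, N → {D, G, H, L, N}. Minimal: {H}⁺ = {H}; {D}⁺ = {D} — none reach the full schema.
{G, L}⁺: GL→DHN adds D, H, N → {D, G, H, L, N}. Minimal: {L}⁺ = {L}; {G}⁺ = {G} — none reach the full schema.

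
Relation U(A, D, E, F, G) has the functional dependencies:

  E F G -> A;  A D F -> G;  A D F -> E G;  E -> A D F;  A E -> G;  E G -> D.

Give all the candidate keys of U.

E, ADF

{E}⁺: E→ADF adds A, D, F; AE→G adds G → {A, D, E, F, G}.
{A, D, F}⁺: ADF→G adds G; ADF→EG adds E → {A, D, E, F, G}. Minimal: {D, F}⁺ = {D, F}; {A, F}⁺ = {A, F}; {A, D}⁺ = {A, D} — none reach the full schema.
Any other superkey contains one of these as a subset, so there are no further candidate keys.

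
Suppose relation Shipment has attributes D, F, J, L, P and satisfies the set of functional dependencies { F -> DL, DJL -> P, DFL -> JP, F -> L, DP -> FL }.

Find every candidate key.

{F}; {D, P}; {D, J, L}

{F}⁺: F→DL adds D, L; DFL→JP adds J, P → {D, F, J, L, P}.
{D, P}⁺: DP→FL adds F, L; DFL→JP adds J → {D, F, J, L, P}. Minimal: {P}⁺ = {P}; {D}⁺ = {D} — none reach the full schema.
{D, J, L}⁺: DJL→P adds P; DP→FL adds F → {D, F, J, L, P}. Minimal: {J, L}⁺ = {J, L}; {D, L}⁺ = {D, L}; {D, J}⁺ = {D, J} — none reach the full schema.
Any other superkey contains one of these as a subset, so there are no further candidate keys.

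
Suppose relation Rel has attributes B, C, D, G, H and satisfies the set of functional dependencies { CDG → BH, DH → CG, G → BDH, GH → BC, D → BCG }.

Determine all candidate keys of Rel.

{D}⁺: D→BCG adds B, C, G; CDG→BH adds H → {B, C, D, G, H}.
{G}⁺: G→BDH adds B, D, H; GH→BC adds C → {B, C, D, G, H}.
Any other superkey contains one of these as a subset, so there are no further candidate keys.

{D}, {G}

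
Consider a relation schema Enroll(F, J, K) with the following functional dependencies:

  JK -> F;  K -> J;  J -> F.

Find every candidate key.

Attribute K never appears on the right-hand side of any dependency, so K must belong to every candidate key.
{K}⁺ = {F, J, K}, which is all of the schema, so {K} is the only candidate key.

K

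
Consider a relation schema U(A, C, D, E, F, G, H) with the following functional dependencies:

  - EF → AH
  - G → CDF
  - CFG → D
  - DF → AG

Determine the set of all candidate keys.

{E, G}⁺: G→CDF adds C, D, F; DF→AG adds A; EF→AH adds H → {A, C, D, E, F, G, H}. Minimal: {G}⁺ = {A, C, D, F, G}; {E}⁺ = {E} — none reach the full schema.
{D, E, F}⁺: EF→AH adds A, H; DF→AG adds G; G→CDF adds C → {A, C, D, E, F, G, H}. Minimal: {E, F}⁺ = {A, E, F, H}; {D, F}⁺ = {A, C, D, F, G}; {D, E}⁺ = {D, E} — none reach the full schema.

EG, DEF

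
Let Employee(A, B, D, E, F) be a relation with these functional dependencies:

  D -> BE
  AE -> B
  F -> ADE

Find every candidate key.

Attribute F never appears on the right-hand side of any dependency, so F must belong to every candidate key.
{F}⁺ = {A, B, D, E, F}, which is all of the schema, so {F} is the only candidate key.

{F}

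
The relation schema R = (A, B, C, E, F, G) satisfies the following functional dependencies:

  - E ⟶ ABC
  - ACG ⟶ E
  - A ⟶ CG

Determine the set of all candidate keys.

{A, F}, {E, F}

Attribute F never appears on the right-hand side of any dependency, so F must belong to every candidate key.
{F}⁺ = {F}, which is not all of the schema, so we must add further attributes.
{A, F}⁺: A→CG adds C, G; ACG→E adds E; E→ABC adds B → {A, B, C, E, F, G}. Minimal: {F}⁺ = {F}; {A}⁺ = {A, B, C, E, G} — none reach the full schema.
{E, F}⁺: E→ABC adds A, B, C; A→CG adds G → {A, B, C, E, F, G}. Minimal: {F}⁺ = {F}; {E}⁺ = {A, B, C, E, G} — none reach the full schema.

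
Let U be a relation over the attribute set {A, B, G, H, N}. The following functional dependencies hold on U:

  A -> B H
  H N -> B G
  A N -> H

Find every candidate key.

AN

Attributes A, N never appear on any right-hand side, so every candidate key must contain {A, N}.
{A, N}⁺ = {A, B, G, H, N}, which is all of the schema, so {A, N} is the only candidate key.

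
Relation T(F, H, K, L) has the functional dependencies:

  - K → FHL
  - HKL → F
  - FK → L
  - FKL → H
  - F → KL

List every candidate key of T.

F, K

{F}⁺: F→KL adds K, L; K→FHL adds H → {F, H, K, L}.
{K}⁺: K→FHL adds F, H, L → {F, H, K, L}.
Any other superkey contains one of these as a subset, so there are no further candidate keys.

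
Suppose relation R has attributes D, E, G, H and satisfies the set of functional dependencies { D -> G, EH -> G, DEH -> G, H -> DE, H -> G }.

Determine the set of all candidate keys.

Attribute H never appears on the right-hand side of any dependency, so H must belong to every candidate key.
{H}⁺ = {D, E, G, H}, which is all of the schema, so {H} is the only candidate key.

{H}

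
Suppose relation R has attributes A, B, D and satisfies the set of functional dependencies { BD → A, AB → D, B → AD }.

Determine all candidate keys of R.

(B)

Attribute B never appears on the right-hand side of any dependency, so B must belong to every candidate key.
{B}⁺ = {A, B, D}, which is all of the schema, so {B} is the only candidate key.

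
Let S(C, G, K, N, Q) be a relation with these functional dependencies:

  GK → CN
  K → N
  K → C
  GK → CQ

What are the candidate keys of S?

(G, K)

Attributes G, K never appear on any right-hand side, so every candidate key must contain {G, K}.
{G, K}⁺ = {C, G, K, N, Q}, which is all of the schema, so {G, K} is the only candidate key.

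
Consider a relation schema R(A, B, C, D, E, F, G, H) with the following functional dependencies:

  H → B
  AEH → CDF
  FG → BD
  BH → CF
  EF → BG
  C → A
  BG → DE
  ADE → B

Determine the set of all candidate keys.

Attribute H never appears on the right-hand side of any dependency, so H must belong to every candidate key.
{H}⁺ = {A, B, C, F, H}, which is not all of the schema, so we must add further attributes.
{E, H}⁺: H→B adds B; BH→CF adds C, F; EF→BG adds G; C→A adds A; BG→DE adds D → {A, B, C, D, E, F, G, H}. Minimal: {H}⁺ = {A, B, C, F, H}; {E}⁺ = {E} — none reach the full schema.
{G, H}⁺: H→B adds B; BH→CF adds C, F; C→A adds A; BG→DE adds D, E → {A, B, C, D, E, F, G, H}. Minimal: {H}⁺ = {A, B, C, F, H}; {G}⁺ = {G} — none reach the full schema.

{E, H}; {G, H}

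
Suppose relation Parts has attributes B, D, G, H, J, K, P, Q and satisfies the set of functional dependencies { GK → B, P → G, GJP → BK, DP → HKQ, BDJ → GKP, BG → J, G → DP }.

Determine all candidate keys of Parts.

{G}; {P}; {B, D, J}

{G}⁺: G→DP adds D, P; DP→HKQ adds H, K, Q; GK→B adds B; BG→J adds J → {B, D, G, H, J, K, P, Q}.
{P}⁺: P→G adds G; G→DP adds D; DP→HKQ adds H, K, Q; GK→B adds B; BG→J adds J → {B, D, G, H, J, K, P, Q}.
{B, D, J}⁺: BDJ→GKP adds G, K, P; DP→HKQ adds H, Q → {B, D, G, H, J, K, P, Q}. Minimal: {D, J}⁺ = {D, J}; {B, J}⁺ = {B, J}; {B, D}⁺ = {B, D} — none reach the full schema.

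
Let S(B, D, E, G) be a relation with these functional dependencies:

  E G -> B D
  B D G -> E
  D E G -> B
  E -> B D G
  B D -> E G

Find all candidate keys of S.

{E}⁺: E→BDG adds B, D, G → {B, D, E, G}.
{B, D}⁺: BD→EG adds E, G → {B, D, E, G}.

{E}, {B, D}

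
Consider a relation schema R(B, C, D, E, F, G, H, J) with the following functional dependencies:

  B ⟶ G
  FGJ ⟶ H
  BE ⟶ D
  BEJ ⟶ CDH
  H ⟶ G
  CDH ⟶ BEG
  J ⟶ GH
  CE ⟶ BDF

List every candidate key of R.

Attribute J never appears on the right-hand side of any dependency, so J must belong to every candidate key.
{J}⁺ = {G, H, J}, which is not all of the schema, so we must add further attributes.
{B, E, J}⁺: B→G adds G; BE→D adds D; BEJ→CDH adds C, H; CE→BDF adds F → {B, C, D, E, F, G, H, J}.
{C, D, J}⁺: J→GH adds G, H; CDH→BEG adds B, E; CE→BDF adds F → {B, C, D, E, F, G, H, J}.
{C, E, J}⁺: J→GH adds G, H; CE→BDF adds B, D, F → {B, C, D, E, F, G, H, J}.

{B, E, J}, {C, D, J}, {C, E, J}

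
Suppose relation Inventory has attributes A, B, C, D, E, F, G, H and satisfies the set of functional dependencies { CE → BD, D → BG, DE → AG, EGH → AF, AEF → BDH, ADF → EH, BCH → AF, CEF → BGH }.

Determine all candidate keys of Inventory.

(C, D, H), (C, E, F), (C, E, H), (A, C, D, F)

Attribute C never appears on the right-hand side of any dependency, so C must belong to every candidate key.
{C}⁺ = {C}, which is not all of the schema, so we must add further attributes.
{C, D, H}⁺: D→BG adds B, G; BCH→AF adds A, F; ADF→EH adds E → {A, B, C, D, E, F, G, H}.
{C, E, F}⁺: CE→BD adds B, D; D→BG adds G; DE→AG adds A; AEF→BDH adds H → {A, B, C, D, E, F, G, H}.
{C, E, H}⁺: CE→BD adds B, D; D→BG adds G; DE→AG adds A; EGH→AF adds F → {A, B, C, D, E, F, G, H}.
{A, C, D, F}⁺: D→BG adds B, G; ADF→EH adds E, H → {A, B, C, D, E, F, G, H}.
Any other superkey contains one of these as a subset, so there are no further candidate keys.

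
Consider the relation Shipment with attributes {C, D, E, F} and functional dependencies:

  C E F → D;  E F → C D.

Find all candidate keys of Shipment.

{E, F}

Attributes E, F never appear on any right-hand side, so every candidate key must contain {E, F}.
{E, F}⁺ = {C, D, E, F}, which is all of the schema, so {E, F} is the only candidate key.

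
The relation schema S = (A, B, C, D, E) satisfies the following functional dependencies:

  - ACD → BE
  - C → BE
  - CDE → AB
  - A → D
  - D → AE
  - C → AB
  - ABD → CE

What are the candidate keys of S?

C, AB, BD

{C}⁺: C→BE adds B, E; C→AB adds A; A→D adds D → {A, B, C, D, E}.
{A, B}⁺: A→D adds D; D→AE adds E; ABD→CE adds C → {A, B, C, D, E}. Minimal: {B}⁺ = {B}; {A}⁺ = {A, D, E} — none reach the full schema.
{B, D}⁺: D→AE adds A, E; ABD→CE adds C → {A, B, C, D, E}. Minimal: {D}⁺ = {A, D, E}; {B}⁺ = {B} — none reach the full schema.
Any other superkey contains one of these as a subset, so there are no further candidate keys.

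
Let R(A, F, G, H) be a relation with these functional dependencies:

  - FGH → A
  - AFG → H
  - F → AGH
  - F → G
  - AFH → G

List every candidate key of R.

{F}

{F}⁺: F→AGH adds A, G, H → {A, F, G, H}.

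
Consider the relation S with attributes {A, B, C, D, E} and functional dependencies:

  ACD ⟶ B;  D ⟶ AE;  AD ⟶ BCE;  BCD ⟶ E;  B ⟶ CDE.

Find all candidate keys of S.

{B}, {D}

{B}⁺: B→CDE adds C, D, E; D→AE adds A → {A, B, C, D, E}.
{D}⁺: D→AE adds A, E; AD→BCE adds B, C → {A, B, C, D, E}.
Any other superkey contains one of these as a subset, so there are no further candidate keys.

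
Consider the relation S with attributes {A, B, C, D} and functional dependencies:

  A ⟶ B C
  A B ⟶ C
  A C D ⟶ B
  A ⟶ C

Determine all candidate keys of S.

Attributes A, D never appear on any right-hand side, so every candidate key must contain {A, D}.
{A, D}⁺ = {A, B, C, D}, which is all of the schema, so {A, D} is the only candidate key.

{A, D}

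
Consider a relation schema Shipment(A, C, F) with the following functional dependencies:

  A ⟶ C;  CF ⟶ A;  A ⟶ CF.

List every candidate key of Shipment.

{A}, {C, F}

{A}⁺: A→C adds C; A→CF adds F → {A, C, F}.
{C, F}⁺: CF→A adds A → {A, C, F}. Minimal: {F}⁺ = {F}; {C}⁺ = {C} — none reach the full schema.
Any other superkey contains one of these as a subset, so there are no further candidate keys.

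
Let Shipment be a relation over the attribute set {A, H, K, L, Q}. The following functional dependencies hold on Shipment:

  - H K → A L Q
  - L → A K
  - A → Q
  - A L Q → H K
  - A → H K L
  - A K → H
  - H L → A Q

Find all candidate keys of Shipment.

A; L; HK

{A}⁺: A→Q adds Q; A→HKL adds H, K, L → {A, H, K, L, Q}.
{L}⁺: L→AK adds A, K; A→Q adds Q; ALQ→HK adds H → {A, H, K, L, Q}.
{H, K}⁺: HK→ALQ adds A, L, Q → {A, H, K, L, Q}. Minimal: {K}⁺ = {K}; {H}⁺ = {H} — none reach the full schema.
Any other superkey contains one of these as a subset, so there are no further candidate keys.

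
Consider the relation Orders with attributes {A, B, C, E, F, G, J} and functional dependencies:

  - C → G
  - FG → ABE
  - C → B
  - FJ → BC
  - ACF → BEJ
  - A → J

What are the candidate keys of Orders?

AF, CF, FG, FJ

Attribute F never appears on the right-hand side of any dependency, so F must belong to every candidate key.
{F}⁺ = {F}, which is not all of the schema, so we must add further attributes.
{A, F}⁺: A→J adds J; FJ→BC adds B, C; ACF→BEJ adds E; C→G adds G → {A, B, C, E, F, G, J}.
{C, F}⁺: C→G adds G; FG→ABE adds A, B, E; ACF→BEJ adds J → {A, B, C, E, F, G, J}.
{F, G}⁺: FG→ABE adds A, B, E; A→J adds J; FJ→BC adds C → {A, B, C, E, F, G, J}.
{F, J}⁺: FJ→BC adds B, C; C→G adds G; FG→ABE adds A, E → {A, B, C, E, F, G, J}.
Any other superkey contains one of these as a subset, so there are no further candidate keys.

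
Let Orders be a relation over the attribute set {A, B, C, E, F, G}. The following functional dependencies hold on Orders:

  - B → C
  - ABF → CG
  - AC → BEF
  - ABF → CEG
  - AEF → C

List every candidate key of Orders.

{A, B}, {A, C}, {A, E, F}

Attribute A never appears on the right-hand side of any dependency, so A must belong to every candidate key.
{A}⁺ = {A}, which is not all of the schema, so we must add further attributes.
{A, B}⁺: B→C adds C; AC→BEF adds E, F; ABF→CEG adds G → {A, B, C, E, F, G}. Minimal: {B}⁺ = {B, C}; {A}⁺ = {A} — none reach the full schema.
{A, C}⁺: AC→BEF adds B, E, F; ABF→CEG adds G → {A, B, C, E, F, G}. Minimal: {C}⁺ = {C}; {A}⁺ = {A} — none reach the full schema.
{A, E, F}⁺: AEF→C adds C; AC→BEF adds B; ABF→CEG adds G → {A, B, C, E, F, G}. Minimal: {E, F}⁺ = {E, F}; {A, F}⁺ = {A, F}; {A, E}⁺ = {A, E} — none reach the full schema.
Any other superkey contains one of these as a subset, so there are no further candidate keys.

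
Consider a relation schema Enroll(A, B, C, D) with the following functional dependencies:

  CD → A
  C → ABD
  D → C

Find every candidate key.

{C}, {D}

{C}⁺: C→ABD adds A, B, D → {A, B, C, D}.
{D}⁺: D→C adds C; CD→A adds A; C→ABD adds B → {A, B, C, D}.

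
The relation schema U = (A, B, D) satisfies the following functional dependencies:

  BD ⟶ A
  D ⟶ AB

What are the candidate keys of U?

D

Attribute D never appears on the right-hand side of any dependency, so D must belong to every candidate key.
{D}⁺ = {A, B, D}, which is all of the schema, so {D} is the only candidate key.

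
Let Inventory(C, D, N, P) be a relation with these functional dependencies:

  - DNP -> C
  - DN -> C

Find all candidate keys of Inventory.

DNP

Attributes D, N, P never appear on any right-hand side, so every candidate key must contain {D, N, P}.
{D, N, P}⁺ = {C, D, N, P}, which is all of the schema, so {D, N, P} is the only candidate key.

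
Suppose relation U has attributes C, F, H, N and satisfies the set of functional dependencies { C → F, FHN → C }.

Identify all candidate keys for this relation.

CHN, FHN

Attributes H, N never appear on any right-hand side, so every candidate key must contain {H, N}.
{H, N}⁺ = {H, N}, which is not all of the schema, so we must add further attributes.
{C, H, N}⁺: C→F adds F → {C, F, H, N}.
{F, H, N}⁺: FHN→C adds C → {C, F, H, N}.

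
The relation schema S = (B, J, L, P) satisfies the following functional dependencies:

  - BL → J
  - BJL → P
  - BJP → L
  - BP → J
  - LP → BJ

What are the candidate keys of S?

{B, L}⁺: BL→J adds J; BJL→P adds P → {B, J, L, P}. Minimal: {L}⁺ = {L}; {B}⁺ = {B} — none reach the full schema.
{B, P}⁺: BP→J adds J; BJP→L adds L → {B, J, L, P}. Minimal: {P}⁺ = {P}; {B}⁺ = {B} — none reach the full schema.
{L, P}⁺: LP→BJ adds B, J → {B, J, L, P}. Minimal: {P}⁺ = {P}; {L}⁺ = {L} — none reach the full schema.

(B, L), (B, P), (L, P)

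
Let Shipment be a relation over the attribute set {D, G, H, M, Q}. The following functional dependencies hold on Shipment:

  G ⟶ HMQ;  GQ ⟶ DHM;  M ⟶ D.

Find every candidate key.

G

Attribute G never appears on the right-hand side of any dependency, so G must belong to every candidate key.
{G}⁺ = {D, G, H, M, Q}, which is all of the schema, so {G} is the only candidate key.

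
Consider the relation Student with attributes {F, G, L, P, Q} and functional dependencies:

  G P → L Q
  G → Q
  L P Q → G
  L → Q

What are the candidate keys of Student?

{F, G, P}⁺: GP→LQ adds L, Q → {F, G, L, P, Q}. Minimal: {G, P}⁺ = {G, L, P, Q}; {F, P}⁺ = {F, P}; {F, G}⁺ = {F, G, Q} — none reach the full schema.
{F, L, P}⁺: L→Q adds Q; LPQ→G adds G → {F, G, L, P, Q}. Minimal: {L, P}⁺ = {G, L, P, Q}; {F, P}⁺ = {F, P}; {F, L}⁺ = {F, L, Q} — none reach the full schema.
Any other superkey contains one of these as a subset, so there are no further candidate keys.

(F, G, P), (F, L, P)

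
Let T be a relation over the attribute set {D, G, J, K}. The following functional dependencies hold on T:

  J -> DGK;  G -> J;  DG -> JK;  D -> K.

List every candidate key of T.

{G}⁺: G→J adds J; J→DGK adds D, K → {D, G, J, K}.
{J}⁺: J→DGK adds D, G, K → {D, G, J, K}.

{G}; {J}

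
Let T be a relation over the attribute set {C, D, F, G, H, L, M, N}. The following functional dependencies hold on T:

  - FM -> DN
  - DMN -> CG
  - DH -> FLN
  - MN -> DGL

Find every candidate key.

Attributes H, M never appear on any right-hand side, so every candidate key must contain {H, M}.
{H, M}⁺ = {H, M}, which is not all of the schema, so we must add further attributes.
{D, H, M}⁺: DH→FLN adds F, L, N; MN→DGL adds G; DMN→CG adds C → {C, D, F, G, H, L, M, N}. Minimal: {H, M}⁺ = {H, M}; {D, M}⁺ = {D, M}; {D, H}⁺ = {D, F, H, L, N} — none reach the full schema.
{F, H, M}⁺: FM→DN adds D, N; DMN→CG adds C, G; DH→FLN adds L → {C, D, F, G, H, L, M, N}. Minimal: {H, M}⁺ = {H, M}; {F, M}⁺ = {C, D, F, G, L, M, N}; {F, H}⁺ = {F, H} — none reach the full schema.
{H, M, N}⁺: MN→DGL adds D, G, L; DMN→CG adds C; DH→FLN adds F → {C, D, F, G, H, L, M, N}. Minimal: {M, N}⁺ = {C, D, G, L, M, N}; {H, N}⁺ = {H, N}; {H, M}⁺ = {H, M} — none reach the full schema.
Any other superkey contains one of these as a subset, so there are no further candidate keys.

{D, H, M}; {F, H, M}; {H, M, N}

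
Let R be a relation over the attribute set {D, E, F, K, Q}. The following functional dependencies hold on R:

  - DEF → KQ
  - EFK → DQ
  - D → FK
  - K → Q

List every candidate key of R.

{D, E}; {E, F, K}

Attribute E never appears on the right-hand side of any dependency, so E must belong to every candidate key.
{E}⁺ = {E}, which is not all of the schema, so we must add further attributes.
{D, E}⁺: D→FK adds F, K; K→Q adds Q → {D, E, F, K, Q}. Minimal: {E}⁺ = {E}; {D}⁺ = {D, F, K, Q} — none reach the full schema.
{E, F, K}⁺: EFK→DQ adds D, Q → {D, E, F, K, Q}. Minimal: {F, K}⁺ = {F, K, Q}; {E, K}⁺ = {E, K, Q}; {E, F}⁺ = {E, F} — none reach the full schema.
Any other superkey contains one of these as a subset, so there are no further candidate keys.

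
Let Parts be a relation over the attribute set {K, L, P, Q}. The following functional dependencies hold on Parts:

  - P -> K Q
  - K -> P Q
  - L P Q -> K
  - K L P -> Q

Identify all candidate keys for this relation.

{K, L}, {L, P}

Attribute L never appears on the right-hand side of any dependency, so L must belong to every candidate key.
{L}⁺ = {L}, which is not all of the schema, so we must add further attributes.
{K, L}⁺: K→PQ adds P, Q → {K, L, P, Q}. Minimal: {L}⁺ = {L}; {K}⁺ = {K, P, Q} — none reach the full schema.
{L, P}⁺: P→KQ adds K, Q → {K, L, P, Q}. Minimal: {P}⁺ = {K, P, Q}; {L}⁺ = {L} — none reach the full schema.
Any other superkey contains one of these as a subset, so there are no further candidate keys.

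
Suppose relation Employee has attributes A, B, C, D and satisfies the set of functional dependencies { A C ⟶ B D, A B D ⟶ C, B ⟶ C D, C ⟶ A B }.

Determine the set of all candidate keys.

(B), (C)

{B}⁺: B→CD adds C, D; C→AB adds A → {A, B, C, D}.
{C}⁺: C→AB adds A, B; AC→BD adds D → {A, B, C, D}.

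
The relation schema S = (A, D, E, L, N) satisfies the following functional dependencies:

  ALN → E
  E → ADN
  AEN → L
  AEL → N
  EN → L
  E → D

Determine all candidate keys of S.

{E}⁺: E→ADN adds A, D, N; AEN→L adds L → {A, D, E, L, N}.
{A, L, N}⁺: ALN→E adds E; E→ADN adds D → {A, D, E, L, N}. Minimal: {L, N}⁺ = {L, N}; {A, N}⁺ = {A, N}; {A, L}⁺ = {A, L} — none reach the full schema.
Any other superkey contains one of these as a subset, so there are no further candidate keys.

{E}; {A, L, N}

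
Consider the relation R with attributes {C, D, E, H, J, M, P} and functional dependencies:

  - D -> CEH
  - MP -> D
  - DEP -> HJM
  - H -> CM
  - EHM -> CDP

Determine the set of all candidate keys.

{D}⁺: D→CEH adds C, E, H; H→CM adds M; EHM→CDP adds P; DEP→HJM adds J → {C, D, E, H, J, M, P}.
{E, H}⁺: H→CM adds C, M; EHM→CDP adds D, P; DEP→HJM adds J → {C, D, E, H, J, M, P}.
{H, P}⁺: H→CM adds C, M; MP→D adds D; D→CEH adds E; DEP→HJM adds J → {C, D, E, H, J, M, P}.
{M, P}⁺: MP→D adds D; D→CEH adds C, E, H; DEP→HJM adds J → {C, D, E, H, J, M, P}.
Any other superkey contains one of these as a subset, so there are no further candidate keys.

{D}, {E, H}, {H, P}, {M, P}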